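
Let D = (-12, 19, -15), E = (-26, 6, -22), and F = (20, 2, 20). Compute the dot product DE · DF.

-472

DE = E − D = (-14, -13, -7)
DF = F − D = (32, -17, 35)
DE · DF = (-14)·32 + (-13)·(-17) + (-7)·35 = -448 + 221 - 245 = -472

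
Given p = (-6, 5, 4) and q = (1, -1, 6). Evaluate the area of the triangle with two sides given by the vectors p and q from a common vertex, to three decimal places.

26.254

i: 5·6 - 4·(-1) = 30 - (-4) = 34
j: 4·1 - (-6)·6 = 4 - (-36) = 40
k: (-6)·(-1) - 5·1 = 6 - 5 = 1
p × q = (34, 40, 1)
|p × q| = √(34² + 40² + 1²) = √2757 ≈ 52.5071
area = ½ · 52.5071 ≈ 26.254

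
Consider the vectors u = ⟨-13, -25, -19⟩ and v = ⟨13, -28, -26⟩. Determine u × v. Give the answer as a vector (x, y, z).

(118, -585, 689)

i: (-25)·(-26) - (-19)·(-28) = 650 - 532 = 118
j: (-19)·13 - (-13)·(-26) = -247 - 338 = -585
k: (-13)·(-28) - (-25)·13 = 364 - (-325) = 689
u × v = (118, -585, 689)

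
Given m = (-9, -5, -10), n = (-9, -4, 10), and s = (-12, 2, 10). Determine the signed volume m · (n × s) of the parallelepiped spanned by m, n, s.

n × s:
i: (-4)·10 - 10·2 = -40 - 20 = -60
j: 10·(-12) - (-9)·10 = -120 - (-90) = -30
k: (-9)·2 - (-4)·(-12) = -18 - 48 = -66
n × s = (-60, -30, -66)
m · (n × s) = (-9)·(-60) + (-5)·(-30) + (-10)·(-66) = 540 + 150 + 660 = 1350

1350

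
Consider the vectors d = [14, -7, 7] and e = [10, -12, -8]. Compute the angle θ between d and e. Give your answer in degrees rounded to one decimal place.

d · e = 14·10 + (-7)·(-12) + 7·(-8) = 140 + 84 - 56 = 168
|d|² = 196 + 49 + 49 = 294,  |d| = √294 ≈ 17.146428
|e|² = 100 + 144 + 64 = 308,  |e| = √308 ≈ 17.549929
cos θ = 168 / (17.146428 · 17.549929) ≈ 0.55829
θ = arccos(0.55829) ≈ 56.1°

56.1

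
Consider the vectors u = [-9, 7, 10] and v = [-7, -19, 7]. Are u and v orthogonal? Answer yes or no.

u · v = (-9)·(-7) + 7·(-19) + 10·7 = 63 - 133 + 70 = 0
Zero, so the vectors are orthogonal.

yes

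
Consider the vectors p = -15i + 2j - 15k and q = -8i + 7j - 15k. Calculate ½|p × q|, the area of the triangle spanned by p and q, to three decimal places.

78.376

i: 2·(-15) - (-15)·7 = -30 - (-105) = 75
j: (-15)·(-8) - (-15)·(-15) = 120 - 225 = -105
k: (-15)·7 - 2·(-8) = -105 - (-16) = -89
p × q = (75, -105, -89)
|p × q| = √(75² + (-105)² + (-89)²) = √24571 ≈ 156.7514
area = ½ · 156.7514 ≈ 78.376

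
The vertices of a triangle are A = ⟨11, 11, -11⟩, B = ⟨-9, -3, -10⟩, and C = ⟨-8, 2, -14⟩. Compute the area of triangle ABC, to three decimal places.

63.714

AB = (-20, -14, 1),  AC = (-19, -9, -3)
i: (-14)·(-3) - 1·(-9) = 42 - (-9) = 51
j: 1·(-19) - (-20)·(-3) = -19 - 60 = -79
k: (-20)·(-9) - (-14)·(-19) = 180 - 266 = -86
AB × AC = (51, -79, -86)
|AB × AC| = √16238 ≈ 127.4284
area = ½ · 127.4284 ≈ 63.714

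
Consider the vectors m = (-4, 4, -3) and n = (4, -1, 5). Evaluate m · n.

m · n = (-4)·4 + 4·(-1) + (-3)·5 = -16 - 4 - 15 = -35

-35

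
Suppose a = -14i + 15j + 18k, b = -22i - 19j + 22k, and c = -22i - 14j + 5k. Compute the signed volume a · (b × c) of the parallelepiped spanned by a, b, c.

b × c:
i: (-19)·5 - 22·(-14) = -95 - (-308) = 213
j: 22·(-22) - (-22)·5 = -484 - (-110) = -374
k: (-22)·(-14) - (-19)·(-22) = 308 - 418 = -110
b × c = (213, -374, -110)
a · (b × c) = (-14)·213 + 15·(-374) + 18·(-110) = -2982 - 5610 - 1980 = -10572

-10572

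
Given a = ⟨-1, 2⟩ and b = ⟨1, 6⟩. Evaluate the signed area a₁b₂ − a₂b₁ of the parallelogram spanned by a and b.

(-1)·6 - 2·1 = -6 - 2 = -8

-8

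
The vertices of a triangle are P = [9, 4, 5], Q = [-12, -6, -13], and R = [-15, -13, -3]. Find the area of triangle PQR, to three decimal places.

PQ = (-21, -10, -18),  PR = (-24, -17, -8)
i: (-10)·(-8) - (-18)·(-17) = 80 - 306 = -226
j: (-18)·(-24) - (-21)·(-8) = 432 - 168 = 264
k: (-21)·(-17) - (-10)·(-24) = 357 - 240 = 117
PQ × PR = (-226, 264, 117)
|PQ × PR| = √134461 ≈ 366.6892
area = ½ · 366.6892 ≈ 183.345

183.345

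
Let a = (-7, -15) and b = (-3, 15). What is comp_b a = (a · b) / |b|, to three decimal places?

a · b = (-7)·(-3) + (-15)·15 = 21 - 225 = -204
|b| = √(9 + 225) = √234 ≈ 15.2971
comp_b a = -204 / √234 ≈ -13.336

-13.336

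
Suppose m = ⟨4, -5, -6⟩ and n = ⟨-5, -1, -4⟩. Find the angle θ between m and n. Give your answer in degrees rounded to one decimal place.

m · n = 4·(-5) + (-5)·(-1) + (-6)·(-4) = -20 + 5 + 24 = 9
|m|² = 16 + 25 + 36 = 77,  |m| = √77 ≈ 8.774964
|n|² = 25 + 1 + 16 = 42,  |n| = √42 ≈ 6.480741
cos θ = 9 / (8.774964 · 6.480741) ≈ 0.15826
θ = arccos(0.15826) ≈ 80.9°

80.9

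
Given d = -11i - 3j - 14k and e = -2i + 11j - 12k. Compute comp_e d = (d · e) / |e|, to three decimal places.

9.572

d · e = (-11)·(-2) + (-3)·11 + (-14)·(-12) = 22 - 33 + 168 = 157
|e| = √(4 + 121 + 144) = √269 ≈ 16.4012
comp_e d = 157 / √269 ≈ 9.572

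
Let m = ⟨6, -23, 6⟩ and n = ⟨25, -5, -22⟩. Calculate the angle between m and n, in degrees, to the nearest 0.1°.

80.7

m · n = 6·25 + (-23)·(-5) + 6·(-22) = 150 + 115 - 132 = 133
|m|² = 36 + 529 + 36 = 601,  |m| = √601 ≈ 24.515301
|n|² = 625 + 25 + 484 = 1134,  |n| = √1134 ≈ 33.674916
cos θ = 133 / (24.515301 · 33.674916) ≈ 0.16110
θ = arccos(0.16110) ≈ 80.7°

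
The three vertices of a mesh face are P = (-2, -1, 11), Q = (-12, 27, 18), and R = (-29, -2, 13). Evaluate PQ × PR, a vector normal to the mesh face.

(63, -169, 766)

PQ = (-10, 28, 7)
PR = (-27, -1, 2)
i: 28·2 - 7·(-1) = 56 - (-7) = 63
j: 7·(-27) - (-10)·2 = -189 - (-20) = -169
k: (-10)·(-1) - 28·(-27) = 10 - (-756) = 766
PQ × PR = (63, -169, 766)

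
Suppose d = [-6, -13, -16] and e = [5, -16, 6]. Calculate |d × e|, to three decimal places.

i: (-13)·6 - (-16)·(-16) = -78 - 256 = -334
j: (-16)·5 - (-6)·6 = -80 - (-36) = -44
k: (-6)·(-16) - (-13)·5 = 96 - (-65) = 161
d × e = (-334, -44, 161)
|d × e| = √((-334)² + (-44)² + 161²) = √139413 ≈ 373.3805

373.381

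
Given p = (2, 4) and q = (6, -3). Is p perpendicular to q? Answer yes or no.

p · q = 2·6 + 4·(-3) = 12 - 12 = 0
Zero, so the vectors are orthogonal.

yes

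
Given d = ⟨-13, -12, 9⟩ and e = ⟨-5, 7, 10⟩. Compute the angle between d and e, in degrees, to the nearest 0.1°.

74.3

d · e = (-13)·(-5) + (-12)·7 + 9·10 = 65 - 84 + 90 = 71
|d|² = 169 + 144 + 81 = 394,  |d| = √394 ≈ 19.849433
|e|² = 25 + 49 + 100 = 174,  |e| = √174 ≈ 13.190906
cos θ = 71 / (19.849433 · 13.190906) ≈ 0.27117
θ = arccos(0.27117) ≈ 74.3°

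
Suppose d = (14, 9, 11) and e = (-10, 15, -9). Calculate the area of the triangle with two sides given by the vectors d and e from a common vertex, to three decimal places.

i: 9·(-9) - 11·15 = -81 - 165 = -246
j: 11·(-10) - 14·(-9) = -110 - (-126) = 16
k: 14·15 - 9·(-10) = 210 - (-90) = 300
d × e = (-246, 16, 300)
|d × e| = √((-246)² + 16² + 300²) = √150772 ≈ 388.2937
area = ½ · 388.2937 ≈ 194.147

194.147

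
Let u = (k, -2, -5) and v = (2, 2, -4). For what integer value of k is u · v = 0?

-8

u · v = k·2 + (-2)·2 + (-5)·(-4) = 16 + 2k
Set equal to 0: 2k = -16, so k = -8.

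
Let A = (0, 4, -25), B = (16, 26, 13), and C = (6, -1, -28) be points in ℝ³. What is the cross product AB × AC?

AB = (16, 22, 38)
AC = (6, -5, -3)
i: 22·(-3) - 38·(-5) = -66 - (-190) = 124
j: 38·6 - 16·(-3) = 228 - (-48) = 276
k: 16·(-5) - 22·6 = -80 - 132 = -212
AB × AC = (124, 276, -212)

(124, 276, -212)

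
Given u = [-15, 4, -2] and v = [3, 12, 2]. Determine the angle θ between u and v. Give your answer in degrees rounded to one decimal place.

90.3

u · v = (-15)·3 + 4·12 + (-2)·2 = -45 + 48 - 4 = -1
|u|² = 225 + 16 + 4 = 245,  |u| = √245 ≈ 15.652476
|v|² = 9 + 144 + 4 = 157,  |v| = √157 ≈ 12.529964
cos θ = -1 / (15.652476 · 12.529964) ≈ -0.00510
θ = arccos(-0.00510) ≈ 90.3°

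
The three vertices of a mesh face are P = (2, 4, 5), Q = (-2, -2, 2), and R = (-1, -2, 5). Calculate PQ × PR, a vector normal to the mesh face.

PQ = (-4, -6, -3)
PR = (-3, -6, 0)
i: (-6)·0 - (-3)·(-6) = 0 - 18 = -18
j: (-3)·(-3) - (-4)·0 = 9 - 0 = 9
k: (-4)·(-6) - (-6)·(-3) = 24 - 18 = 6
PQ × PR = (-18, 9, 6)

(-18, 9, 6)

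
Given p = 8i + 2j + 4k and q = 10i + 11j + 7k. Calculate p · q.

p · q = 8·10 + 2·11 + 4·7 = 80 + 22 + 28 = 130

130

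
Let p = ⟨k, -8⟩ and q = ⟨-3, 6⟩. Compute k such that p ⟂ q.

p · q = k·(-3) + (-8)·6 = -48 - 3k
Set equal to 0: -3k = 48, so k = -16.

-16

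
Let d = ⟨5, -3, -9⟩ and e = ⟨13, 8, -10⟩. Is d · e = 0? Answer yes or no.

d · e = 5·13 + (-3)·8 + (-9)·(-10) = 65 - 24 + 90 = 131
Nonzero, so the vectors are not orthogonal.

no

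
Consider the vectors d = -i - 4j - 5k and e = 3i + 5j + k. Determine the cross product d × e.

(21, -14, 7)

i: (-4)·1 - (-5)·5 = -4 - (-25) = 21
j: (-5)·3 - (-1)·1 = -15 - (-1) = -14
k: (-1)·5 - (-4)·3 = -5 - (-12) = 7
d × e = (21, -14, 7)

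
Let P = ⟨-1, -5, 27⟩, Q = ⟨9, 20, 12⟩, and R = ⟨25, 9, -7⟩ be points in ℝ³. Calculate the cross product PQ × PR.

(-640, -50, -510)

PQ = (10, 25, -15)
PR = (26, 14, -34)
i: 25·(-34) - (-15)·14 = -850 - (-210) = -640
j: (-15)·26 - 10·(-34) = -390 - (-340) = -50
k: 10·14 - 25·26 = 140 - 650 = -510
PQ × PR = (-640, -50, -510)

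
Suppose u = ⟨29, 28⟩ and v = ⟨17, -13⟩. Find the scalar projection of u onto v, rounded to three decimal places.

u · v = 29·17 + 28·(-13) = 493 - 364 = 129
|v| = √(289 + 169) = √458 ≈ 21.4009
comp_v u = 129 / √458 ≈ 6.028

6.028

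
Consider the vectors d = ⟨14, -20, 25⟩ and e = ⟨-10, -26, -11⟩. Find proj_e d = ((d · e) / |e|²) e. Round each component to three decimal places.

(-1.171, -3.043, -1.288)

d · e = 14·(-10) + (-20)·(-26) + 25·(-11) = -140 + 520 - 275 = 105
|e|² = 100 + 676 + 121 = 897
proj_e d = (105/897) · (-10, -26, -11) ≈ (-1.171, -3.043, -1.288)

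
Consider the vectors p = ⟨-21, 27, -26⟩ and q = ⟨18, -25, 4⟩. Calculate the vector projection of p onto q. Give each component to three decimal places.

(-21.581, 29.974, -4.796)

p · q = (-21)·18 + 27·(-25) + (-26)·4 = -378 - 675 - 104 = -1157
|q|² = 324 + 625 + 16 = 965
proj_q p = (-1157/965) · (18, -25, 4) ≈ (-21.581, 29.974, -4.796)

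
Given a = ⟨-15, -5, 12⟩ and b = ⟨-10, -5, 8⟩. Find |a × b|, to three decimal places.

32.016

i: (-5)·8 - 12·(-5) = -40 - (-60) = 20
j: 12·(-10) - (-15)·8 = -120 - (-120) = 0
k: (-15)·(-5) - (-5)·(-10) = 75 - 50 = 25
a × b = (20, 0, 25)
|a × b| = √(20² + 0² + 25²) = √1025 ≈ 32.0156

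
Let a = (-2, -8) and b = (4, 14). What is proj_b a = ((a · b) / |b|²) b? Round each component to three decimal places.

(-2.264, -7.925)

a · b = (-2)·4 + (-8)·14 = -8 - 112 = -120
|b|² = 16 + 196 = 212
proj_b a = (-120/212) · (4, 14) ≈ (-2.264, -7.925)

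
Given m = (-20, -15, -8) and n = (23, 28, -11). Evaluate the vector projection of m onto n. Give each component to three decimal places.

(-12.703, -15.464, 6.075)

m · n = (-20)·23 + (-15)·28 + (-8)·(-11) = -460 - 420 + 88 = -792
|n|² = 529 + 784 + 121 = 1434
proj_n m = (-792/1434) · (23, 28, -11) ≈ (-12.703, -15.464, 6.075)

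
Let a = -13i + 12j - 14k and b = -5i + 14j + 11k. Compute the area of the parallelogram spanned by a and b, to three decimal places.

409.679

i: 12·11 - (-14)·14 = 132 - (-196) = 328
j: (-14)·(-5) - (-13)·11 = 70 - (-143) = 213
k: (-13)·14 - 12·(-5) = -182 - (-60) = -122
a × b = (328, 213, -122)
|a × b| = √(328² + 213² + (-122)²) = √167837 ≈ 409.6791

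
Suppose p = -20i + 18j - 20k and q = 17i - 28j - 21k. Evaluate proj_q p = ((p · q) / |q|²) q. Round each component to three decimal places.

(-4.761, 7.841, 5.881)

p · q = (-20)·17 + 18·(-28) + (-20)·(-21) = -340 - 504 + 420 = -424
|q|² = 289 + 784 + 441 = 1514
proj_q p = (-424/1514) · (17, -28, -21) ≈ (-4.761, 7.841, 5.881)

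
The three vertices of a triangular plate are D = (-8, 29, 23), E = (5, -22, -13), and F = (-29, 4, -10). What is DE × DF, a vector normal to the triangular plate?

(783, 1185, -1396)

DE = (13, -51, -36)
DF = (-21, -25, -33)
i: (-51)·(-33) - (-36)·(-25) = 1683 - 900 = 783
j: (-36)·(-21) - 13·(-33) = 756 - (-429) = 1185
k: 13·(-25) - (-51)·(-21) = -325 - 1071 = -1396
DE × DF = (783, 1185, -1396)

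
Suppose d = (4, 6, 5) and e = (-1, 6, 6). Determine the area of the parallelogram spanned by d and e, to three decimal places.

i: 6·6 - 5·6 = 36 - 30 = 6
j: 5·(-1) - 4·6 = -5 - 24 = -29
k: 4·6 - 6·(-1) = 24 - (-6) = 30
d × e = (6, -29, 30)
|d × e| = √(6² + (-29)² + 30²) = √1777 ≈ 42.1545

42.154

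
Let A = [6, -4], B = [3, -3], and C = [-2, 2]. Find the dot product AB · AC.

AB = B − A = (-3, 1)
AC = C − A = (-8, 6)
AB · AC = (-3)·(-8) + 1·6 = 24 + 6 = 30

30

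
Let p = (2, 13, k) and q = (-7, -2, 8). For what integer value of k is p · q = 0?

p · q = 2·(-7) + 13·(-2) + k·8 = -40 + 8k
Set equal to 0: 8k = 40, so k = 5.

5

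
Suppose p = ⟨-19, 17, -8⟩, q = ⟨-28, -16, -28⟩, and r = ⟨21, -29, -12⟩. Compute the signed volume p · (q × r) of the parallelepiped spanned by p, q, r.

-13112

q × r:
i: (-16)·(-12) - (-28)·(-29) = 192 - 812 = -620
j: (-28)·21 - (-28)·(-12) = -588 - 336 = -924
k: (-28)·(-29) - (-16)·21 = 812 - (-336) = 1148
q × r = (-620, -924, 1148)
p · (q × r) = (-19)·(-620) + 17·(-924) + (-8)·1148 = 11780 - 15708 - 9184 = -13112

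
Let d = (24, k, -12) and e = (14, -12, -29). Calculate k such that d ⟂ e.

d · e = 24·14 + k·(-12) + (-12)·(-29) = 684 - 12k
Set equal to 0: -12k = -684, so k = 57.

57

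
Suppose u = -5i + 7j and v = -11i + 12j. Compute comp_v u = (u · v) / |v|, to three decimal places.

8.539

u · v = (-5)·(-11) + 7·12 = 55 + 84 = 139
|v| = √(121 + 144) = √265 ≈ 16.2788
comp_v u = 139 / √265 ≈ 8.539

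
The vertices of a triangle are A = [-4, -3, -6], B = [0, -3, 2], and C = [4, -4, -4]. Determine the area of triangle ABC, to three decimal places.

28.355

AB = (4, 0, 8),  AC = (8, -1, 2)
i: 0·2 - 8·(-1) = 0 - (-8) = 8
j: 8·8 - 4·2 = 64 - 8 = 56
k: 4·(-1) - 0·8 = -4 - 0 = -4
AB × AC = (8, 56, -4)
|AB × AC| = √3216 ≈ 56.7098
area = ½ · 56.7098 ≈ 28.355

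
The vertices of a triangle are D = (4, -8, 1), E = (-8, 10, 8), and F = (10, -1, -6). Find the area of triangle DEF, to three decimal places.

DE = (-12, 18, 7),  DF = (6, 7, -7)
i: 18·(-7) - 7·7 = -126 - 49 = -175
j: 7·6 - (-12)·(-7) = 42 - 84 = -42
k: (-12)·7 - 18·6 = -84 - 108 = -192
DE × DF = (-175, -42, -192)
|DE × DF| = √69253 ≈ 263.1596
area = ½ · 263.1596 ≈ 131.580

131.580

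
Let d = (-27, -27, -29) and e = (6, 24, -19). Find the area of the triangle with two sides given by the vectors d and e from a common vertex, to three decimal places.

736.520

i: (-27)·(-19) - (-29)·24 = 513 - (-696) = 1209
j: (-29)·6 - (-27)·(-19) = -174 - 513 = -687
k: (-27)·24 - (-27)·6 = -648 - (-162) = -486
d × e = (1209, -687, -486)
|d × e| = √(1209² + (-687)² + (-486)²) = √2169846 ≈ 1473.0397
area = ½ · 1473.0397 ≈ 736.520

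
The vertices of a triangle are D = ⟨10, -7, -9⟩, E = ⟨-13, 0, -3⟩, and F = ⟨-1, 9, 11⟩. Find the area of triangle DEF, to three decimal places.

DE = (-23, 7, 6),  DF = (-11, 16, 20)
i: 7·20 - 6·16 = 140 - 96 = 44
j: 6·(-11) - (-23)·20 = -66 - (-460) = 394
k: (-23)·16 - 7·(-11) = -368 - (-77) = -291
DE × DF = (44, 394, -291)
|DE × DF| = √241853 ≈ 491.7855
area = ½ · 491.7855 ≈ 245.893

245.893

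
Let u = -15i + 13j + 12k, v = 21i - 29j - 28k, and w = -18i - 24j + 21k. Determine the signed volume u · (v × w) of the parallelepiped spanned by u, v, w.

v × w:
i: (-29)·21 - (-28)·(-24) = -609 - 672 = -1281
j: (-28)·(-18) - 21·21 = 504 - 441 = 63
k: 21·(-24) - (-29)·(-18) = -504 - 522 = -1026
v × w = (-1281, 63, -1026)
u · (v × w) = (-15)·(-1281) + 13·63 + 12·(-1026) = 19215 + 819 - 12312 = 7722

7722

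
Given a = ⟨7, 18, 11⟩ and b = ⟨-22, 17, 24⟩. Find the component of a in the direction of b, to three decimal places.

11.326

a · b = 7·(-22) + 18·17 + 11·24 = -154 + 306 + 264 = 416
|b| = √(484 + 289 + 576) = √1349 ≈ 36.7287
comp_b a = 416 / √1349 ≈ 11.326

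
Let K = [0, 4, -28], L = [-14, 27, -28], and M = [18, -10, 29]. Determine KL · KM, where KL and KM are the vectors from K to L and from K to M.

KL = L − K = (-14, 23, 0)
KM = M − K = (18, -14, 57)
KL · KM = (-14)·18 + 23·(-14) + 0·57 = -252 - 322 + 0 = -574

-574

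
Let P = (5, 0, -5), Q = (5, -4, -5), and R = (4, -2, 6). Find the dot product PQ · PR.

PQ = Q − P = (0, -4, 0)
PR = R − P = (-1, -2, 11)
PQ · PR = 0·(-1) + (-4)·(-2) + 0·11 = 0 + 8 + 0 = 8

8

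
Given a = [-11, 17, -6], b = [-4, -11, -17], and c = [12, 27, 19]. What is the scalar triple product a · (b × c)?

b × c:
i: (-11)·19 - (-17)·27 = -209 - (-459) = 250
j: (-17)·12 - (-4)·19 = -204 - (-76) = -128
k: (-4)·27 - (-11)·12 = -108 - (-132) = 24
b × c = (250, -128, 24)
a · (b × c) = (-11)·250 + 17·(-128) + (-6)·24 = -2750 - 2176 - 144 = -5070

-5070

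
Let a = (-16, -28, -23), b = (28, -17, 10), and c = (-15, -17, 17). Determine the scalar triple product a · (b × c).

36245

b × c:
i: (-17)·17 - 10·(-17) = -289 - (-170) = -119
j: 10·(-15) - 28·17 = -150 - 476 = -626
k: 28·(-17) - (-17)·(-15) = -476 - 255 = -731
b × c = (-119, -626, -731)
a · (b × c) = (-16)·(-119) + (-28)·(-626) + (-23)·(-731) = 1904 + 17528 + 16813 = 36245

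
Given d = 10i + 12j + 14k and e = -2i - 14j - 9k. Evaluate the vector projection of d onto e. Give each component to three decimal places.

(2.235, 15.644, 10.057)

d · e = 10·(-2) + 12·(-14) + 14·(-9) = -20 - 168 - 126 = -314
|e|² = 4 + 196 + 81 = 281
proj_e d = (-314/281) · (-2, -14, -9) ≈ (2.235, 15.644, 10.057)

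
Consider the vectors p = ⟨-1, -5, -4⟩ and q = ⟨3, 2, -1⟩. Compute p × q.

i: (-5)·(-1) - (-4)·2 = 5 - (-8) = 13
j: (-4)·3 - (-1)·(-1) = -12 - 1 = -13
k: (-1)·2 - (-5)·3 = -2 - (-15) = 13
p × q = (13, -13, 13)

(13, -13, 13)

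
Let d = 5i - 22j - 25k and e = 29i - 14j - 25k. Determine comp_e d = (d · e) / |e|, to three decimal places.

d · e = 5·29 + (-22)·(-14) + (-25)·(-25) = 145 + 308 + 625 = 1078
|e| = √(841 + 196 + 625) = √1662 ≈ 40.7676
comp_e d = 1078 / √1662 ≈ 26.443

26.443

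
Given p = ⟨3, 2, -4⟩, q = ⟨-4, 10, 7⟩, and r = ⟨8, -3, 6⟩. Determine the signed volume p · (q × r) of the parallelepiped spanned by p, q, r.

q × r:
i: 10·6 - 7·(-3) = 60 - (-21) = 81
j: 7·8 - (-4)·6 = 56 - (-24) = 80
k: (-4)·(-3) - 10·8 = 12 - 80 = -68
q × r = (81, 80, -68)
p · (q × r) = 3·81 + 2·80 + (-4)·(-68) = 243 + 160 + 272 = 675

675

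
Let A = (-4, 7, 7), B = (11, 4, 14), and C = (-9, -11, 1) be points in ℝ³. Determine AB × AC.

(144, 55, -285)

AB = (15, -3, 7)
AC = (-5, -18, -6)
i: (-3)·(-6) - 7·(-18) = 18 - (-126) = 144
j: 7·(-5) - 15·(-6) = -35 - (-90) = 55
k: 15·(-18) - (-3)·(-5) = -270 - 15 = -285
AB × AC = (144, 55, -285)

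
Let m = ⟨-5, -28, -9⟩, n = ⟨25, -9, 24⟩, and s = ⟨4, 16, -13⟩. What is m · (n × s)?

n × s:
i: (-9)·(-13) - 24·16 = 117 - 384 = -267
j: 24·4 - 25·(-13) = 96 - (-325) = 421
k: 25·16 - (-9)·4 = 400 - (-36) = 436
n × s = (-267, 421, 436)
m · (n × s) = (-5)·(-267) + (-28)·421 + (-9)·436 = 1335 - 11788 - 3924 = -14377

-14377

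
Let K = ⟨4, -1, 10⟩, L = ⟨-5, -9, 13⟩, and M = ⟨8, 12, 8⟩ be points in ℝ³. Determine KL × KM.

(-23, -6, -85)

KL = (-9, -8, 3)
KM = (4, 13, -2)
i: (-8)·(-2) - 3·13 = 16 - 39 = -23
j: 3·4 - (-9)·(-2) = 12 - 18 = -6
k: (-9)·13 - (-8)·4 = -117 - (-32) = -85
KL × KM = (-23, -6, -85)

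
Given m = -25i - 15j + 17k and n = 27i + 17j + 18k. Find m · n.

m · n = (-25)·27 + (-15)·17 + 17·18 = -675 - 255 + 306 = -624

-624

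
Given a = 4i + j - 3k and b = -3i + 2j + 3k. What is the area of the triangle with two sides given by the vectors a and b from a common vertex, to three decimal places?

i: 1·3 - (-3)·2 = 3 - (-6) = 9
j: (-3)·(-3) - 4·3 = 9 - 12 = -3
k: 4·2 - 1·(-3) = 8 - (-3) = 11
a × b = (9, -3, 11)
|a × b| = √(9² + (-3)² + 11²) = √211 ≈ 14.5258
area = ½ · 14.5258 ≈ 7.263

7.263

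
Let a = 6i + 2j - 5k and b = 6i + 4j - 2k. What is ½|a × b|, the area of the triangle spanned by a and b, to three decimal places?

i: 2·(-2) - (-5)·4 = -4 - (-20) = 16
j: (-5)·6 - 6·(-2) = -30 - (-12) = -18
k: 6·4 - 2·6 = 24 - 12 = 12
a × b = (16, -18, 12)
|a × b| = √(16² + (-18)² + 12²) = √724 ≈ 26.9072
area = ½ · 26.9072 ≈ 13.454

13.454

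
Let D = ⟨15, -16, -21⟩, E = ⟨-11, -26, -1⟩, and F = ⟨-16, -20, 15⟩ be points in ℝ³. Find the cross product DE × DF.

DE = (-26, -10, 20)
DF = (-31, -4, 36)
i: (-10)·36 - 20·(-4) = -360 - (-80) = -280
j: 20·(-31) - (-26)·36 = -620 - (-936) = 316
k: (-26)·(-4) - (-10)·(-31) = 104 - 310 = -206
DE × DF = (-280, 316, -206)

(-280, 316, -206)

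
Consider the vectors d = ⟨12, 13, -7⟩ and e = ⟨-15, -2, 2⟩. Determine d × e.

(12, 81, 171)

i: 13·2 - (-7)·(-2) = 26 - 14 = 12
j: (-7)·(-15) - 12·2 = 105 - 24 = 81
k: 12·(-2) - 13·(-15) = -24 - (-195) = 171
d × e = (12, 81, 171)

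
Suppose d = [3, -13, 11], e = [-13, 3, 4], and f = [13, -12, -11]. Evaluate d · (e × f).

e × f:
i: 3·(-11) - 4·(-12) = -33 - (-48) = 15
j: 4·13 - (-13)·(-11) = 52 - 143 = -91
k: (-13)·(-12) - 3·13 = 156 - 39 = 117
e × f = (15, -91, 117)
d · (e × f) = 3·15 + (-13)·(-91) + 11·117 = 45 + 1183 + 1287 = 2515

2515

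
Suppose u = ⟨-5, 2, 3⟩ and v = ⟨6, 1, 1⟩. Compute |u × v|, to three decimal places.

28.618

i: 2·1 - 3·1 = 2 - 3 = -1
j: 3·6 - (-5)·1 = 18 - (-5) = 23
k: (-5)·1 - 2·6 = -5 - 12 = -17
u × v = (-1, 23, -17)
|u × v| = √((-1)² + 23² + (-17)²) = √819 ≈ 28.6182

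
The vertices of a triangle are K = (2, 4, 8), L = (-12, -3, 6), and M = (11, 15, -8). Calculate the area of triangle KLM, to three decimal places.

145.603

KL = (-14, -7, -2),  KM = (9, 11, -16)
i: (-7)·(-16) - (-2)·11 = 112 - (-22) = 134
j: (-2)·9 - (-14)·(-16) = -18 - 224 = -242
k: (-14)·11 - (-7)·9 = -154 - (-63) = -91
KL × KM = (134, -242, -91)
|KL × KM| = √84801 ≈ 291.2061
area = ½ · 291.2061 ≈ 145.603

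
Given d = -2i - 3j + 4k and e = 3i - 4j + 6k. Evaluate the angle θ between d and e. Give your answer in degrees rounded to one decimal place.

44.5

d · e = (-2)·3 + (-3)·(-4) + 4·6 = -6 + 12 + 24 = 30
|d|² = 4 + 9 + 16 = 29,  |d| = √29 ≈ 5.385165
|e|² = 9 + 16 + 36 = 61,  |e| = √61 ≈ 7.810250
cos θ = 30 / (5.385165 · 7.810250) ≈ 0.71328
θ = arccos(0.71328) ≈ 44.5°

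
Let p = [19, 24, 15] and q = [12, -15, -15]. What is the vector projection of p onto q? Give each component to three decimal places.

p · q = 19·12 + 24·(-15) + 15·(-15) = 228 - 360 - 225 = -357
|q|² = 144 + 225 + 225 = 594
proj_q p = (-357/594) · (12, -15, -15) ≈ (-7.212, 9.015, 9.015)

(-7.212, 9.015, 9.015)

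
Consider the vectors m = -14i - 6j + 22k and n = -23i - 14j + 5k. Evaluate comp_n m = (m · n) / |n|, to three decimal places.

m · n = (-14)·(-23) + (-6)·(-14) + 22·5 = 322 + 84 + 110 = 516
|n| = √(529 + 196 + 25) = √750 ≈ 27.3861
comp_n m = 516 / √750 ≈ 18.842

18.842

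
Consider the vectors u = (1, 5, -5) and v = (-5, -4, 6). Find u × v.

(10, 19, 21)

i: 5·6 - (-5)·(-4) = 30 - 20 = 10
j: (-5)·(-5) - 1·6 = 25 - 6 = 19
k: 1·(-4) - 5·(-5) = -4 - (-25) = 21
u × v = (10, 19, 21)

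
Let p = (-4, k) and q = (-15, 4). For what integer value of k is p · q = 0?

p · q = (-4)·(-15) + k·4 = 60 + 4k
Set equal to 0: 4k = -60, so k = -15.

-15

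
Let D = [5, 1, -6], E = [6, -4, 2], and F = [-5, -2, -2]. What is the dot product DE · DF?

DE = E − D = (1, -5, 8)
DF = F − D = (-10, -3, 4)
DE · DF = 1·(-10) + (-5)·(-3) + 8·4 = -10 + 15 + 32 = 37

37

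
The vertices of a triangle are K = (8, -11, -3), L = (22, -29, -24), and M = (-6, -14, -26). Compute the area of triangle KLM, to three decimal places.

383.762

KL = (14, -18, -21),  KM = (-14, -3, -23)
i: (-18)·(-23) - (-21)·(-3) = 414 - 63 = 351
j: (-21)·(-14) - 14·(-23) = 294 - (-322) = 616
k: 14·(-3) - (-18)·(-14) = -42 - 252 = -294
KL × KM = (351, 616, -294)
|KL × KM| = √589093 ≈ 767.5239
area = ½ · 767.5239 ≈ 383.762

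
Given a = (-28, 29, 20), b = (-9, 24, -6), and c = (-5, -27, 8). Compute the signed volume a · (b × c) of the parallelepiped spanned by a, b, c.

9378

b × c:
i: 24·8 - (-6)·(-27) = 192 - 162 = 30
j: (-6)·(-5) - (-9)·8 = 30 - (-72) = 102
k: (-9)·(-27) - 24·(-5) = 243 - (-120) = 363
b × c = (30, 102, 363)
a · (b × c) = (-28)·30 + 29·102 + 20·363 = -840 + 2958 + 7260 = 9378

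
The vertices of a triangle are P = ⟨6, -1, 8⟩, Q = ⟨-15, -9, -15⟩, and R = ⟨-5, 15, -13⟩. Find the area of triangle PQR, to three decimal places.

PQ = (-21, -8, -23),  PR = (-11, 16, -21)
i: (-8)·(-21) - (-23)·16 = 168 - (-368) = 536
j: (-23)·(-11) - (-21)·(-21) = 253 - 441 = -188
k: (-21)·16 - (-8)·(-11) = -336 - 88 = -424
PQ × PR = (536, -188, -424)
|PQ × PR| = √502416 ≈ 708.8131
area = ½ · 708.8131 ≈ 354.407

354.407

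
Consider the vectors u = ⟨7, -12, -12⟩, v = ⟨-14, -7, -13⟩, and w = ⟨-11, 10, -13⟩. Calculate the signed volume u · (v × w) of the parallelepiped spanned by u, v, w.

v × w:
i: (-7)·(-13) - (-13)·10 = 91 - (-130) = 221
j: (-13)·(-11) - (-14)·(-13) = 143 - 182 = -39
k: (-14)·10 - (-7)·(-11) = -140 - 77 = -217
v × w = (221, -39, -217)
u · (v × w) = 7·221 + (-12)·(-39) + (-12)·(-217) = 1547 + 468 + 2604 = 4619

4619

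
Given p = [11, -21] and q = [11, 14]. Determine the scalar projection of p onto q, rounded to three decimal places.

p · q = 11·11 + (-21)·14 = 121 - 294 = -173
|q| = √(121 + 196) = √317 ≈ 17.8045
comp_q p = -173 / √317 ≈ -9.717

-9.717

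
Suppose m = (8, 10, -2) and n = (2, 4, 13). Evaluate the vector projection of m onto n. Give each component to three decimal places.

m · n = 8·2 + 10·4 + (-2)·13 = 16 + 40 - 26 = 30
|n|² = 4 + 16 + 169 = 189
proj_n m = (30/189) · (2, 4, 13) ≈ (0.317, 0.635, 2.063)

(0.317, 0.635, 2.063)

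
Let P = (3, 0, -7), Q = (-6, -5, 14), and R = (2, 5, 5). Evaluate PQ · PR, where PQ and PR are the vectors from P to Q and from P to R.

PQ = Q − P = (-9, -5, 21)
PR = R − P = (-1, 5, 12)
PQ · PR = (-9)·(-1) + (-5)·5 + 21·12 = 9 - 25 + 252 = 236

236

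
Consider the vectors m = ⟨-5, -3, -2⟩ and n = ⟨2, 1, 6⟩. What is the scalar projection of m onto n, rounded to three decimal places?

-3.904

m · n = (-5)·2 + (-3)·1 + (-2)·6 = -10 - 3 - 12 = -25
|n| = √(4 + 1 + 36) = √41 ≈ 6.4031
comp_n m = -25 / √41 ≈ -3.904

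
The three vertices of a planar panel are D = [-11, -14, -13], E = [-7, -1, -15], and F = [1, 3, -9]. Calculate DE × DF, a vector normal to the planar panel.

DE = (4, 13, -2)
DF = (12, 17, 4)
i: 13·4 - (-2)·17 = 52 - (-34) = 86
j: (-2)·12 - 4·4 = -24 - 16 = -40
k: 4·17 - 13·12 = 68 - 156 = -88
DE × DF = (86, -40, -88)

(86, -40, -88)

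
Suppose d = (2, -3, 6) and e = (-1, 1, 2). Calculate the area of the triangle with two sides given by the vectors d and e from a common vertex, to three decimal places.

i: (-3)·2 - 6·1 = -6 - 6 = -12
j: 6·(-1) - 2·2 = -6 - 4 = -10
k: 2·1 - (-3)·(-1) = 2 - 3 = -1
d × e = (-12, -10, -1)
|d × e| = √((-12)² + (-10)² + (-1)²) = √245 ≈ 15.6525
area = ½ · 15.6525 ≈ 7.826

7.826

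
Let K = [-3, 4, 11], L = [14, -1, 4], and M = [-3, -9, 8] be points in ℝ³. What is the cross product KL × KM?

(-76, 51, -221)

KL = (17, -5, -7)
KM = (0, -13, -3)
i: (-5)·(-3) - (-7)·(-13) = 15 - 91 = -76
j: (-7)·0 - 17·(-3) = 0 - (-51) = 51
k: 17·(-13) - (-5)·0 = -221 - 0 = -221
KL × KM = (-76, 51, -221)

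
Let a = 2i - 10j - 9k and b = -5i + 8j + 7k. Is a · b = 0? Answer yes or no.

no

a · b = 2·(-5) + (-10)·8 + (-9)·7 = -10 - 80 - 63 = -153
Nonzero, so the vectors are not orthogonal.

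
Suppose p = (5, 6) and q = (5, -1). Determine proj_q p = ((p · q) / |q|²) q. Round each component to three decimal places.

(3.654, -0.731)

p · q = 5·5 + 6·(-1) = 25 - 6 = 19
|q|² = 25 + 1 = 26
proj_q p = (19/26) · (5, -1) ≈ (3.654, -0.731)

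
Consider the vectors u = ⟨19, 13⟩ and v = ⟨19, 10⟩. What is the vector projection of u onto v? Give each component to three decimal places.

(20.236, 10.651)

u · v = 19·19 + 13·10 = 361 + 130 = 491
|v|² = 361 + 100 = 461
proj_v u = (491/461) · (19, 10) ≈ (20.236, 10.651)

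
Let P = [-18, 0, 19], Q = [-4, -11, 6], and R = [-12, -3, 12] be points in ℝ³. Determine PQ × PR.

PQ = (14, -11, -13)
PR = (6, -3, -7)
i: (-11)·(-7) - (-13)·(-3) = 77 - 39 = 38
j: (-13)·6 - 14·(-7) = -78 - (-98) = 20
k: 14·(-3) - (-11)·6 = -42 - (-66) = 24
PQ × PR = (38, 20, 24)

(38, 20, 24)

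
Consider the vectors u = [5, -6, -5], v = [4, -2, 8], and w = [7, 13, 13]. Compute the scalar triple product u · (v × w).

v × w:
i: (-2)·13 - 8·13 = -26 - 104 = -130
j: 8·7 - 4·13 = 56 - 52 = 4
k: 4·13 - (-2)·7 = 52 - (-14) = 66
v × w = (-130, 4, 66)
u · (v × w) = 5·(-130) + (-6)·4 + (-5)·66 = -650 - 24 - 330 = -1004

-1004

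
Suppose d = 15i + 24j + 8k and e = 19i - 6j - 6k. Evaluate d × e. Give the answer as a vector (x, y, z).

(-96, 242, -546)

i: 24·(-6) - 8·(-6) = -144 - (-48) = -96
j: 8·19 - 15·(-6) = 152 - (-90) = 242
k: 15·(-6) - 24·19 = -90 - 456 = -546
d × e = (-96, 242, -546)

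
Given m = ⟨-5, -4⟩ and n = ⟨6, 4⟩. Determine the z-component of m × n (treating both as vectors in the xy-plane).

4

(-5)·4 - (-4)·6 = -20 - (-24) = 4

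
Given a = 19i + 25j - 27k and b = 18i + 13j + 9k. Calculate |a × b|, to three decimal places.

897.014

i: 25·9 - (-27)·13 = 225 - (-351) = 576
j: (-27)·18 - 19·9 = -486 - 171 = -657
k: 19·13 - 25·18 = 247 - 450 = -203
a × b = (576, -657, -203)
|a × b| = √(576² + (-657)² + (-203)²) = √804634 ≈ 897.0139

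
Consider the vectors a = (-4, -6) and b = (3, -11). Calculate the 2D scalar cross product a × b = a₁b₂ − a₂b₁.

(-4)·(-11) - (-6)·3 = 44 - (-18) = 62

62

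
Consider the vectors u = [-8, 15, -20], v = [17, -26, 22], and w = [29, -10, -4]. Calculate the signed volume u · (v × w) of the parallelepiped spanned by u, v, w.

v × w:
i: (-26)·(-4) - 22·(-10) = 104 - (-220) = 324
j: 22·29 - 17·(-4) = 638 - (-68) = 706
k: 17·(-10) - (-26)·29 = -170 - (-754) = 584
v × w = (324, 706, 584)
u · (v × w) = (-8)·324 + 15·706 + (-20)·584 = -2592 + 10590 - 11680 = -3682

-3682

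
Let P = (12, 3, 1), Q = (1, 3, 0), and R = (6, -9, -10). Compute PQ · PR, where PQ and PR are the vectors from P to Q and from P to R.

PQ = Q − P = (-11, 0, -1)
PR = R − P = (-6, -12, -11)
PQ · PR = (-11)·(-6) + 0·(-12) + (-1)·(-11) = 66 + 0 + 11 = 77

77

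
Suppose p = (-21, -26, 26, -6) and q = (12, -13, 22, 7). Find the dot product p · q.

616

p · q = (-21)·12 + (-26)·(-13) + 26·22 + (-6)·7 = -252 + 338 + 572 - 42 = 616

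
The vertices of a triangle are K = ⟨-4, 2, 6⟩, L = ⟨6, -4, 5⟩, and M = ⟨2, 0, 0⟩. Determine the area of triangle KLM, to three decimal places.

32.894

KL = (10, -6, -1),  KM = (6, -2, -6)
i: (-6)·(-6) - (-1)·(-2) = 36 - 2 = 34
j: (-1)·6 - 10·(-6) = -6 - (-60) = 54
k: 10·(-2) - (-6)·6 = -20 - (-36) = 16
KL × KM = (34, 54, 16)
|KL × KM| = √4328 ≈ 65.7875
area = ½ · 65.7875 ≈ 32.894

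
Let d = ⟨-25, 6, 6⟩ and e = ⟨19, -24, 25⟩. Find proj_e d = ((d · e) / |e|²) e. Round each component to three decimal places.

d · e = (-25)·19 + 6·(-24) + 6·25 = -475 - 144 + 150 = -469
|e|² = 361 + 576 + 625 = 1562
proj_e d = (-469/1562) · (19, -24, 25) ≈ (-5.705, 7.206, -7.506)

(-5.705, 7.206, -7.506)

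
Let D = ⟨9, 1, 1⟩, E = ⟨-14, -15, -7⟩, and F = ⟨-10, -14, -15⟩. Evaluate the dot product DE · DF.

DE = E − D = (-23, -16, -8)
DF = F − D = (-19, -15, -16)
DE · DF = (-23)·(-19) + (-16)·(-15) + (-8)·(-16) = 437 + 240 + 128 = 805

805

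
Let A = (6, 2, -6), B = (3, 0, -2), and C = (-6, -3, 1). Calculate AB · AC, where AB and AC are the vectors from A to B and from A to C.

AB = B − A = (-3, -2, 4)
AC = C − A = (-12, -5, 7)
AB · AC = (-3)·(-12) + (-2)·(-5) + 4·7 = 36 + 10 + 28 = 74

74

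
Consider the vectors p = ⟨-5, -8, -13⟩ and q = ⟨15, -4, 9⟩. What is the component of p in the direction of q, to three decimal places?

-8.916

p · q = (-5)·15 + (-8)·(-4) + (-13)·9 = -75 + 32 - 117 = -160
|q| = √(225 + 16 + 81) = √322 ≈ 17.9444
comp_q p = -160 / √322 ≈ -8.916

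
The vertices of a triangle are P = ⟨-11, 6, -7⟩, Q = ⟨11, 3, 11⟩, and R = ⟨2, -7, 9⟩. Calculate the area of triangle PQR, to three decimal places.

PQ = (22, -3, 18),  PR = (13, -13, 16)
i: (-3)·16 - 18·(-13) = -48 - (-234) = 186
j: 18·13 - 22·16 = 234 - 352 = -118
k: 22·(-13) - (-3)·13 = -286 - (-39) = -247
PQ × PR = (186, -118, -247)
|PQ × PR| = √109529 ≈ 330.9517
area = ½ · 330.9517 ≈ 165.476

165.476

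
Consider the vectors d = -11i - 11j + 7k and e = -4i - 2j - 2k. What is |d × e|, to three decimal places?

i: (-11)·(-2) - 7·(-2) = 22 - (-14) = 36
j: 7·(-4) - (-11)·(-2) = -28 - 22 = -50
k: (-11)·(-2) - (-11)·(-4) = 22 - 44 = -22
d × e = (36, -50, -22)
|d × e| = √(36² + (-50)² + (-22)²) = √4280 ≈ 65.4217

65.422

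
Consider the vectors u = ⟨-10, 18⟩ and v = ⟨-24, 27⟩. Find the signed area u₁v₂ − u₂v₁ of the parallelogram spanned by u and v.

162

(-10)·27 - 18·(-24) = -270 - (-432) = 162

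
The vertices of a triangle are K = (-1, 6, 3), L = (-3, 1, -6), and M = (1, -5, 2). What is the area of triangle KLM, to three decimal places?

50.646

KL = (-2, -5, -9),  KM = (2, -11, -1)
i: (-5)·(-1) - (-9)·(-11) = 5 - 99 = -94
j: (-9)·2 - (-2)·(-1) = -18 - 2 = -20
k: (-2)·(-11) - (-5)·2 = 22 - (-10) = 32
KL × KM = (-94, -20, 32)
|KL × KM| = √10260 ≈ 101.2917
area = ½ · 101.2917 ≈ 50.646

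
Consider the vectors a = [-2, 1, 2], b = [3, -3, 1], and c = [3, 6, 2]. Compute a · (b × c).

b × c:
i: (-3)·2 - 1·6 = -6 - 6 = -12
j: 1·3 - 3·2 = 3 - 6 = -3
k: 3·6 - (-3)·3 = 18 - (-9) = 27
b × c = (-12, -3, 27)
a · (b × c) = (-2)·(-12) + 1·(-3) + 2·27 = 24 - 3 + 54 = 75

75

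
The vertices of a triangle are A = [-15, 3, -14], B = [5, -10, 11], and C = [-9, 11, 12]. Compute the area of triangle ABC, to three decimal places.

AB = (20, -13, 25),  AC = (6, 8, 26)
i: (-13)·26 - 25·8 = -338 - 200 = -538
j: 25·6 - 20·26 = 150 - 520 = -370
k: 20·8 - (-13)·6 = 160 - (-78) = 238
AB × AC = (-538, -370, 238)
|AB × AC| = √482988 ≈ 694.9734
area = ½ · 694.9734 ≈ 347.487

347.487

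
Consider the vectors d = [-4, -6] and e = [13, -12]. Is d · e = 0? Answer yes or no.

no

d · e = (-4)·13 + (-6)·(-12) = -52 + 72 = 20
Nonzero, so the vectors are not orthogonal.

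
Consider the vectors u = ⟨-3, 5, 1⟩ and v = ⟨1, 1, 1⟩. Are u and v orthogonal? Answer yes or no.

u · v = (-3)·1 + 5·1 + 1·1 = -3 + 5 + 1 = 3
Nonzero, so the vectors are not orthogonal.

no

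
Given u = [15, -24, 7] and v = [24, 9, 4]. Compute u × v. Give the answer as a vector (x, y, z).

(-159, 108, 711)

i: (-24)·4 - 7·9 = -96 - 63 = -159
j: 7·24 - 15·4 = 168 - 60 = 108
k: 15·9 - (-24)·24 = 135 - (-576) = 711
u × v = (-159, 108, 711)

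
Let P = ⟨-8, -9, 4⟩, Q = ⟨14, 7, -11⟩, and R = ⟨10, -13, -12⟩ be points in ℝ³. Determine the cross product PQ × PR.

(-316, 82, -376)

PQ = (22, 16, -15)
PR = (18, -4, -16)
i: 16·(-16) - (-15)·(-4) = -256 - 60 = -316
j: (-15)·18 - 22·(-16) = -270 - (-352) = 82
k: 22·(-4) - 16·18 = -88 - 288 = -376
PQ × PR = (-316, 82, -376)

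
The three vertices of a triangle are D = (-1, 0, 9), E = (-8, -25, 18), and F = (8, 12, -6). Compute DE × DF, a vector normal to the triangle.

(267, -24, 141)

DE = (-7, -25, 9)
DF = (9, 12, -15)
i: (-25)·(-15) - 9·12 = 375 - 108 = 267
j: 9·9 - (-7)·(-15) = 81 - 105 = -24
k: (-7)·12 - (-25)·9 = -84 - (-225) = 141
DE × DF = (267, -24, 141)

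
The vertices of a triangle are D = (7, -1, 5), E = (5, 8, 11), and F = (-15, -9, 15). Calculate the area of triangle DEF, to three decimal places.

DE = (-2, 9, 6),  DF = (-22, -8, 10)
i: 9·10 - 6·(-8) = 90 - (-48) = 138
j: 6·(-22) - (-2)·10 = -132 - (-20) = -112
k: (-2)·(-8) - 9·(-22) = 16 - (-198) = 214
DE × DF = (138, -112, 214)
|DE × DF| = √77384 ≈ 278.1798
area = ½ · 278.1798 ≈ 139.090

139.090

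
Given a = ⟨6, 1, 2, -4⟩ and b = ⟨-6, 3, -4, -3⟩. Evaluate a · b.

-29

a · b = 6·(-6) + 1·3 + 2·(-4) + (-4)·(-3) = -36 + 3 - 8 + 12 = -29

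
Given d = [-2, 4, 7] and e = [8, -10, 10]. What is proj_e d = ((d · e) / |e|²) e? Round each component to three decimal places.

d · e = (-2)·8 + 4·(-10) + 7·10 = -16 - 40 + 70 = 14
|e|² = 64 + 100 + 100 = 264
proj_e d = (14/264) · (8, -10, 10) ≈ (0.424, -0.530, 0.530)

(0.424, -0.530, 0.530)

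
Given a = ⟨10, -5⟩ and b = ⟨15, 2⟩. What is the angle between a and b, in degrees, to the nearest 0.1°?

a · b = 10·15 + (-5)·2 = 150 - 10 = 140
|a|² = 100 + 25 = 125,  |a| = √125 ≈ 11.180340
|b|² = 225 + 4 = 229,  |b| = √229 ≈ 15.132746
cos θ = 140 / (11.180340 · 15.132746) ≈ 0.82748
θ = arccos(0.82748) ≈ 34.2°

34.2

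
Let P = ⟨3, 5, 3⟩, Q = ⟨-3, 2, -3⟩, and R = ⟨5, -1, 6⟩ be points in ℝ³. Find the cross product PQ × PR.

(-45, 6, 42)

PQ = (-6, -3, -6)
PR = (2, -6, 3)
i: (-3)·3 - (-6)·(-6) = -9 - 36 = -45
j: (-6)·2 - (-6)·3 = -12 - (-18) = 6
k: (-6)·(-6) - (-3)·2 = 36 - (-6) = 42
PQ × PR = (-45, 6, 42)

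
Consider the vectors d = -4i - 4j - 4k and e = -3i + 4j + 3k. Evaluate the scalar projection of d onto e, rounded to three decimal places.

d · e = (-4)·(-3) + (-4)·4 + (-4)·3 = 12 - 16 - 12 = -16
|e| = √(9 + 16 + 9) = √34 ≈ 5.8310
comp_e d = -16 / √34 ≈ -2.744

-2.744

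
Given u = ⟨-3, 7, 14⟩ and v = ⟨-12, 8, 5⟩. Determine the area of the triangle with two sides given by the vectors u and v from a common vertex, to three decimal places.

i: 7·5 - 14·8 = 35 - 112 = -77
j: 14·(-12) - (-3)·5 = -168 - (-15) = -153
k: (-3)·8 - 7·(-12) = -24 - (-84) = 60
u × v = (-77, -153, 60)
|u × v| = √((-77)² + (-153)² + 60²) = √32938 ≈ 181.4883
area = ½ · 181.4883 ≈ 90.744

90.744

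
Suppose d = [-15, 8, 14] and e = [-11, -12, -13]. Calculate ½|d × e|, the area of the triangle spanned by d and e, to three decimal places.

i: 8·(-13) - 14·(-12) = -104 - (-168) = 64
j: 14·(-11) - (-15)·(-13) = -154 - 195 = -349
k: (-15)·(-12) - 8·(-11) = 180 - (-88) = 268
d × e = (64, -349, 268)
|d × e| = √(64² + (-349)² + 268²) = √197721 ≈ 444.6583
area = ½ · 444.6583 ≈ 222.329

222.329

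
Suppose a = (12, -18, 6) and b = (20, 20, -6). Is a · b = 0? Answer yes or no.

a · b = 12·20 + (-18)·20 + 6·(-6) = 240 - 360 - 36 = -156
Nonzero, so the vectors are not orthogonal.

no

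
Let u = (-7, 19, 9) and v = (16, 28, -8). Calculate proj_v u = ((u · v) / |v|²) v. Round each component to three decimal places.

u · v = (-7)·16 + 19·28 + 9·(-8) = -112 + 532 - 72 = 348
|v|² = 256 + 784 + 64 = 1104
proj_v u = (348/1104) · (16, 28, -8) ≈ (5.043, 8.826, -2.522)

(5.043, 8.826, -2.522)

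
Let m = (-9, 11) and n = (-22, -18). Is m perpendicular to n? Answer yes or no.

m · n = (-9)·(-22) + 11·(-18) = 198 - 198 = 0
Zero, so the vectors are orthogonal.

yes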